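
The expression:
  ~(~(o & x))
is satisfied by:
  {x: True, o: True}


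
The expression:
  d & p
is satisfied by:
  {p: True, d: True}


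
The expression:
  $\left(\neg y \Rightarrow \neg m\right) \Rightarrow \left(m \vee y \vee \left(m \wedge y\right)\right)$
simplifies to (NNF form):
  $m \vee y$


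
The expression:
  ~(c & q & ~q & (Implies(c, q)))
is always true.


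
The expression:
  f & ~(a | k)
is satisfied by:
  {f: True, k: False, a: False}


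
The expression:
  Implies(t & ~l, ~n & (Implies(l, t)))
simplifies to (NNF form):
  l | ~n | ~t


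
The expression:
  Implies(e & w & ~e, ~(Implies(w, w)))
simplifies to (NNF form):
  True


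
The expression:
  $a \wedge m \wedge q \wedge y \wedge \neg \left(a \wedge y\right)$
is never true.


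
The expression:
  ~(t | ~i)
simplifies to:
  i & ~t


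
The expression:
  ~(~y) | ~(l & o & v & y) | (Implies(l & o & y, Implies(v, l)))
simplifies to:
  True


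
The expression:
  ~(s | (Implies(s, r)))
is never true.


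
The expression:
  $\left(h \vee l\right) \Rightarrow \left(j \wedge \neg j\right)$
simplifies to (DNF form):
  $\neg h \wedge \neg l$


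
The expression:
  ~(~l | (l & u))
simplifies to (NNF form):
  l & ~u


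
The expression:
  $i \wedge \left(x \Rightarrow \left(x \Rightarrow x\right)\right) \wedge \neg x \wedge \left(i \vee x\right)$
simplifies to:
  $i \wedge \neg x$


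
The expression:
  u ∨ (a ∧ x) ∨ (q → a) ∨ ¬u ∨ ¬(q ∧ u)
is always true.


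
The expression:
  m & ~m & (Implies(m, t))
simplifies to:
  False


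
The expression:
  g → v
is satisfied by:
  {v: True, g: False}
  {g: False, v: False}
  {g: True, v: True}


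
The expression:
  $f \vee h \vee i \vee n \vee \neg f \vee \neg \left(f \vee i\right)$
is always true.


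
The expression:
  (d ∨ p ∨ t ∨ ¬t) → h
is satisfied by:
  {h: True}


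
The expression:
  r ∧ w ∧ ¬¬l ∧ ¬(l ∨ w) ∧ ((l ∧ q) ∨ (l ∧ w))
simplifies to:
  False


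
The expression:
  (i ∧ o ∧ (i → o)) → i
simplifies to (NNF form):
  True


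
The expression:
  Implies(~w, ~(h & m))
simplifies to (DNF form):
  w | ~h | ~m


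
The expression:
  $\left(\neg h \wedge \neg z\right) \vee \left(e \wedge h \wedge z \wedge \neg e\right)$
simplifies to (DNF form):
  $\neg h \wedge \neg z$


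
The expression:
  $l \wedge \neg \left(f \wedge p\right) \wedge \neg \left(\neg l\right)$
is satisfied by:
  {l: True, p: False, f: False}
  {f: True, l: True, p: False}
  {p: True, l: True, f: False}


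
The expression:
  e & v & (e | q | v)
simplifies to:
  e & v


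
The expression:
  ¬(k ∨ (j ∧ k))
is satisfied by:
  {k: False}


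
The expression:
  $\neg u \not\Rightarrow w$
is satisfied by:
  {u: False, w: False}


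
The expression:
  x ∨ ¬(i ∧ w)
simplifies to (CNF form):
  x ∨ ¬i ∨ ¬w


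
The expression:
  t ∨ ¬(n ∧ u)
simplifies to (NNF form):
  t ∨ ¬n ∨ ¬u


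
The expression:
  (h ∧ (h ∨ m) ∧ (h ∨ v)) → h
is always true.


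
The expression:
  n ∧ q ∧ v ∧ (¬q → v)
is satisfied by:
  {n: True, q: True, v: True}


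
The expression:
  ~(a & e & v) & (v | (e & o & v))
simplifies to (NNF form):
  v & (~a | ~e)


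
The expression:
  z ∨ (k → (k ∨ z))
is always true.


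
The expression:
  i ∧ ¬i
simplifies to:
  False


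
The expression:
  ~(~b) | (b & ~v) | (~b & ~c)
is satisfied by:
  {b: True, c: False}
  {c: False, b: False}
  {c: True, b: True}


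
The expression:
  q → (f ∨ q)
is always true.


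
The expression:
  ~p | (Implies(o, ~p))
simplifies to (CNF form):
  ~o | ~p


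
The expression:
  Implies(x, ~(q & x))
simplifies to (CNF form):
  ~q | ~x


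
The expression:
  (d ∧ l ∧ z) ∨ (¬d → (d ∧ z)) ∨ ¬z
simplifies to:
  d ∨ ¬z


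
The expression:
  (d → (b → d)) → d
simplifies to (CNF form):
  d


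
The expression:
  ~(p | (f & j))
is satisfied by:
  {j: False, p: False, f: False}
  {f: True, j: False, p: False}
  {j: True, f: False, p: False}


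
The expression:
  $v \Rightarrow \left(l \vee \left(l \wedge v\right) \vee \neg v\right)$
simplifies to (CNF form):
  $l \vee \neg v$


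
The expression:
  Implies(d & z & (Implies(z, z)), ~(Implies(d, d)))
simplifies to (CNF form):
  ~d | ~z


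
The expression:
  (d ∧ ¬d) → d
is always true.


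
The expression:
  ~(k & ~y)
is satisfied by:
  {y: True, k: False}
  {k: False, y: False}
  {k: True, y: True}


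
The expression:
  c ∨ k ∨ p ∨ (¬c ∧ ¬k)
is always true.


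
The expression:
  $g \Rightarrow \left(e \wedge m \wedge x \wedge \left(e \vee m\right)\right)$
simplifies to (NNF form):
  $\left(e \wedge m \wedge x\right) \vee \neg g$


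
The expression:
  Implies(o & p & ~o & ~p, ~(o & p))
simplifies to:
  True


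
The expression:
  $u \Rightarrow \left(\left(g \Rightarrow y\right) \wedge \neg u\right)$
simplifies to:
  $\neg u$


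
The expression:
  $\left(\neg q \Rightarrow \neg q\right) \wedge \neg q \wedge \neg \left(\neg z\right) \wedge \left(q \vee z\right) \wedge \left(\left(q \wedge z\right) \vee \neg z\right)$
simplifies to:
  $\text{False}$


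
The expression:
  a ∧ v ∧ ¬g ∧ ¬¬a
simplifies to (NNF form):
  a ∧ v ∧ ¬g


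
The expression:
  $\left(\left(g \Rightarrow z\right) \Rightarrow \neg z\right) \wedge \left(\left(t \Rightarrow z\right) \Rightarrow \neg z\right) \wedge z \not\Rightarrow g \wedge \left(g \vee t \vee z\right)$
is never true.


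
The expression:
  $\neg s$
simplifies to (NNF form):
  $\neg s$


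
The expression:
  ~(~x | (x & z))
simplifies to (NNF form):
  x & ~z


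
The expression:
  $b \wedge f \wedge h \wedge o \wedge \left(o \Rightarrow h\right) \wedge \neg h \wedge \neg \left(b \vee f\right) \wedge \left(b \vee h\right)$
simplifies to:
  $\text{False}$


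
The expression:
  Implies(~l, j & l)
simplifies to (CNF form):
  l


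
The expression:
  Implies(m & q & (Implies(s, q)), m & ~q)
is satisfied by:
  {m: False, q: False}
  {q: True, m: False}
  {m: True, q: False}


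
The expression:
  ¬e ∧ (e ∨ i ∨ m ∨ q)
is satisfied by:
  {i: True, q: True, m: True, e: False}
  {i: True, q: True, e: False, m: False}
  {i: True, m: True, e: False, q: False}
  {i: True, e: False, m: False, q: False}
  {q: True, m: True, e: False, i: False}
  {q: True, e: False, m: False, i: False}
  {m: True, q: False, e: False, i: False}


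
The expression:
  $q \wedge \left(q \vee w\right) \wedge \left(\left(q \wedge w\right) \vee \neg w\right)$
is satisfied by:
  {q: True}


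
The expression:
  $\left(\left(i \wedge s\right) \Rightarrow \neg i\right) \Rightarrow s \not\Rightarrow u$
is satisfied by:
  {i: True, s: True, u: False}
  {s: True, u: False, i: False}
  {i: True, u: True, s: True}


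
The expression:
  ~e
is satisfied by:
  {e: False}


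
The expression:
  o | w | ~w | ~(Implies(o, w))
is always true.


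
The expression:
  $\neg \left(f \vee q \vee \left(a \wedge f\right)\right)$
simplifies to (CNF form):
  $\neg f \wedge \neg q$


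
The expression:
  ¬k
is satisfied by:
  {k: False}


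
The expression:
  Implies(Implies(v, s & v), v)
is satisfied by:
  {v: True}


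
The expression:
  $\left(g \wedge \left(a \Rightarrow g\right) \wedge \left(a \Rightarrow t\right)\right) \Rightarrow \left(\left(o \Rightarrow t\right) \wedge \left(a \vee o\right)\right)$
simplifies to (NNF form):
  $a \vee \left(o \wedge t\right) \vee \neg g$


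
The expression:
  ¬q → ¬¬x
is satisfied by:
  {x: True, q: True}
  {x: True, q: False}
  {q: True, x: False}


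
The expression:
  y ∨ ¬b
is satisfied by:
  {y: True, b: False}
  {b: False, y: False}
  {b: True, y: True}


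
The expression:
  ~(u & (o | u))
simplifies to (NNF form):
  ~u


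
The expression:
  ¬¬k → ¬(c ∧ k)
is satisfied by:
  {k: False, c: False}
  {c: True, k: False}
  {k: True, c: False}


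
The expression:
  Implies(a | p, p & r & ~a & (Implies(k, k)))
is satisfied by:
  {r: True, p: False, a: False}
  {p: False, a: False, r: False}
  {r: True, p: True, a: False}


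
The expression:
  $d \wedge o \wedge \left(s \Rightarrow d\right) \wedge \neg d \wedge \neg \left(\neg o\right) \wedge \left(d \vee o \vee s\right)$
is never true.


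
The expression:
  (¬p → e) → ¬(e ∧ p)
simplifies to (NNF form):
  ¬e ∨ ¬p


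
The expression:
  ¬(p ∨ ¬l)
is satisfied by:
  {l: True, p: False}


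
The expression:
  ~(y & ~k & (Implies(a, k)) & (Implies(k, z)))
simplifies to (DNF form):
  a | k | ~y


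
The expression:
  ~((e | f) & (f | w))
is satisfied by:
  {w: False, f: False, e: False}
  {e: True, w: False, f: False}
  {w: True, e: False, f: False}


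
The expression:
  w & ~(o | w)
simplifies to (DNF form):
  False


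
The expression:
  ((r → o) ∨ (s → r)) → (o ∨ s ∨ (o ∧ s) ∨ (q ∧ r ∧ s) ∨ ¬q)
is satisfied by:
  {o: True, s: True, q: False}
  {o: True, s: False, q: False}
  {s: True, o: False, q: False}
  {o: False, s: False, q: False}
  {o: True, q: True, s: True}
  {o: True, q: True, s: False}
  {q: True, s: True, o: False}


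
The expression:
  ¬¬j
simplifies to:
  j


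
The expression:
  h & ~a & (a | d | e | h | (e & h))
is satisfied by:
  {h: True, a: False}


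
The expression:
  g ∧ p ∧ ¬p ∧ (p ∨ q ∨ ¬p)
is never true.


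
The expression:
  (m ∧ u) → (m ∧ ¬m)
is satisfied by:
  {u: False, m: False}
  {m: True, u: False}
  {u: True, m: False}


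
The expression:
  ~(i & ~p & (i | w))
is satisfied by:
  {p: True, i: False}
  {i: False, p: False}
  {i: True, p: True}


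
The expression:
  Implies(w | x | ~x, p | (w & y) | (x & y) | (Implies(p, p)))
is always true.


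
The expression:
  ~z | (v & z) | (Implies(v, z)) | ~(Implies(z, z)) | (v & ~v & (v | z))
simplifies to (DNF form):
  True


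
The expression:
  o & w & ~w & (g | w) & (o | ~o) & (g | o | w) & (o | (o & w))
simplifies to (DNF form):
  False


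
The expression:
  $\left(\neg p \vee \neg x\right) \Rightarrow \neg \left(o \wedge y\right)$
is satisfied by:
  {p: True, x: True, o: False, y: False}
  {p: True, x: False, o: False, y: False}
  {x: True, y: False, p: False, o: False}
  {y: False, x: False, p: False, o: False}
  {y: True, p: True, x: True, o: False}
  {y: True, p: True, x: False, o: False}
  {y: True, x: True, p: False, o: False}
  {y: True, x: False, p: False, o: False}
  {o: True, p: True, x: True, y: False}
  {o: True, p: True, x: False, y: False}
  {o: True, x: True, p: False, y: False}
  {o: True, x: False, p: False, y: False}
  {y: True, o: True, p: True, x: True}


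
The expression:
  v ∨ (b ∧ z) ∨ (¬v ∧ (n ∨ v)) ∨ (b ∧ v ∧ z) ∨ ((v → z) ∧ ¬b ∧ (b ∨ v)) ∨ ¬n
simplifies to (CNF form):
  True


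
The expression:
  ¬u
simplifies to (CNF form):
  ¬u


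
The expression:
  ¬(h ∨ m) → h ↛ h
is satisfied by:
  {m: True, h: True}
  {m: True, h: False}
  {h: True, m: False}


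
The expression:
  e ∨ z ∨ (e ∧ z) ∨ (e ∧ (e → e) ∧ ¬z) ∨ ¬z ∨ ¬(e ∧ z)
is always true.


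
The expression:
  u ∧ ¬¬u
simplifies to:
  u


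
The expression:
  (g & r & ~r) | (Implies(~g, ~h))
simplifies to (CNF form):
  g | ~h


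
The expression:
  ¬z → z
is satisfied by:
  {z: True}


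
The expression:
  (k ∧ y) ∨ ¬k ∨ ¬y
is always true.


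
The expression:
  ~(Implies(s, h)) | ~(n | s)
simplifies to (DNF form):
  (s & ~h) | (~n & ~s)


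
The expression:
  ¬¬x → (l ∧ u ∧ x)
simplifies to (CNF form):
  (l ∨ ¬x) ∧ (u ∨ ¬x)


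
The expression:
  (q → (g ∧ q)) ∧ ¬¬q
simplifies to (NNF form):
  g ∧ q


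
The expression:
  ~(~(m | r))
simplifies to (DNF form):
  m | r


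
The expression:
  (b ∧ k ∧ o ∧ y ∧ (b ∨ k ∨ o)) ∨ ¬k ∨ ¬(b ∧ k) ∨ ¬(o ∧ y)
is always true.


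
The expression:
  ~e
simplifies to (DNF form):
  ~e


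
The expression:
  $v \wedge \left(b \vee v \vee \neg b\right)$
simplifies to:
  $v$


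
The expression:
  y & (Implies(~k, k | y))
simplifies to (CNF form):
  y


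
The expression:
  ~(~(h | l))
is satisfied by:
  {l: True, h: True}
  {l: True, h: False}
  {h: True, l: False}


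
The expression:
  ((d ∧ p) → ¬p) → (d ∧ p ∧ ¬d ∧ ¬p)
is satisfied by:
  {p: True, d: True}


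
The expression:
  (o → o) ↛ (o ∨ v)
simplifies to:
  ¬o ∧ ¬v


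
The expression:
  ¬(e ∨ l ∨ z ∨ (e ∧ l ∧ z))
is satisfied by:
  {e: False, z: False, l: False}


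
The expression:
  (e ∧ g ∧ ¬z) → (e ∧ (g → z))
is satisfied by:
  {z: True, g: False, e: False}
  {g: False, e: False, z: False}
  {z: True, e: True, g: False}
  {e: True, g: False, z: False}
  {z: True, g: True, e: False}
  {g: True, z: False, e: False}
  {z: True, e: True, g: True}


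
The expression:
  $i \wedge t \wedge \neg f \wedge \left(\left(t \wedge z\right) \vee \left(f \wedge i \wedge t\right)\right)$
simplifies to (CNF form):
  $i \wedge t \wedge z \wedge \neg f$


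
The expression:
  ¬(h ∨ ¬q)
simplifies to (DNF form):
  q ∧ ¬h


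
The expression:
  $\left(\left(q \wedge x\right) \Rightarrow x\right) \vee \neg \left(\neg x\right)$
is always true.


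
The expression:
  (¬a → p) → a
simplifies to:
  a ∨ ¬p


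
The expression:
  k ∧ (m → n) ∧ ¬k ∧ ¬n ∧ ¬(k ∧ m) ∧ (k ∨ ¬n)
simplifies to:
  False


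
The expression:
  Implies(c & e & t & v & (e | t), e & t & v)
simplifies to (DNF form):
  True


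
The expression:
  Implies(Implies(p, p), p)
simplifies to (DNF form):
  p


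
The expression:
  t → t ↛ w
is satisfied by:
  {w: False, t: False}
  {t: True, w: False}
  {w: True, t: False}


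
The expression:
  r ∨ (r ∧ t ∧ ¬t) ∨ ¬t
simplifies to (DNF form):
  r ∨ ¬t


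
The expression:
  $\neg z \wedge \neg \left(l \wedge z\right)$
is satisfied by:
  {z: False}


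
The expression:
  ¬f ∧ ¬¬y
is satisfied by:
  {y: True, f: False}


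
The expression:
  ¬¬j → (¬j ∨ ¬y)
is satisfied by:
  {y: False, j: False}
  {j: True, y: False}
  {y: True, j: False}


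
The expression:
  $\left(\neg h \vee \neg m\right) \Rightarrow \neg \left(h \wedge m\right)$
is always true.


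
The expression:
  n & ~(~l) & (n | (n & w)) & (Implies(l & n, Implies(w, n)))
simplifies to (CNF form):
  l & n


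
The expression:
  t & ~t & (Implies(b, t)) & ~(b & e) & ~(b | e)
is never true.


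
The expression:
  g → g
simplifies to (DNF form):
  True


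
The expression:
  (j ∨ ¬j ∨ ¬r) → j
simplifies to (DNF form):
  j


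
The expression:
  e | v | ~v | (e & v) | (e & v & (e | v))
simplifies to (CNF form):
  True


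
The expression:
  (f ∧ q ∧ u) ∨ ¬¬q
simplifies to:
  q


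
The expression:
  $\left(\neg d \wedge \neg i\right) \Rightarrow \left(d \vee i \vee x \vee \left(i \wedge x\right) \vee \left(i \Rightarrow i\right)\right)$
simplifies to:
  $\text{True}$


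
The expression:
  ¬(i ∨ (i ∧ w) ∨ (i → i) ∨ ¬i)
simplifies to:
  False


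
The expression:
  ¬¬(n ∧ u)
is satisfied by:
  {u: True, n: True}


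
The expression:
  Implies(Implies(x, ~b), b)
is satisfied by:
  {b: True}


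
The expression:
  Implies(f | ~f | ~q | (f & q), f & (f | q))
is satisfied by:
  {f: True}


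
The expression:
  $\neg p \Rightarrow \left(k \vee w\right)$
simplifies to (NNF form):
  $k \vee p \vee w$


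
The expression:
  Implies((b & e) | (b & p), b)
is always true.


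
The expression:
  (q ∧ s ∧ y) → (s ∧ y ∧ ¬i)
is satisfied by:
  {s: False, q: False, y: False, i: False}
  {i: True, s: False, q: False, y: False}
  {y: True, s: False, q: False, i: False}
  {i: True, y: True, s: False, q: False}
  {q: True, i: False, s: False, y: False}
  {i: True, q: True, s: False, y: False}
  {y: True, q: True, i: False, s: False}
  {i: True, y: True, q: True, s: False}
  {s: True, y: False, q: False, i: False}
  {i: True, s: True, y: False, q: False}
  {y: True, s: True, i: False, q: False}
  {i: True, y: True, s: True, q: False}
  {q: True, s: True, y: False, i: False}
  {i: True, q: True, s: True, y: False}
  {y: True, q: True, s: True, i: False}


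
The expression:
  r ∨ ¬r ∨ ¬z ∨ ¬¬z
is always true.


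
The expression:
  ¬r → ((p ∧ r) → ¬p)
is always true.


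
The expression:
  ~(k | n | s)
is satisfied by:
  {n: False, k: False, s: False}


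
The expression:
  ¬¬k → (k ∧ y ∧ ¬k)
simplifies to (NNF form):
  ¬k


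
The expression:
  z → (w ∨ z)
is always true.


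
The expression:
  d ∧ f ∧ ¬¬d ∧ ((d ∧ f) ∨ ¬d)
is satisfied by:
  {d: True, f: True}


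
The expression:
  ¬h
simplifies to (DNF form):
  ¬h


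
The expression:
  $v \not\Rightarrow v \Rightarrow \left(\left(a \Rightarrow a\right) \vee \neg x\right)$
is always true.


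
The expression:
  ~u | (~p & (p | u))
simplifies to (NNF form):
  ~p | ~u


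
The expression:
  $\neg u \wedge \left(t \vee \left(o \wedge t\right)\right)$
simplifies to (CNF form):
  $t \wedge \neg u$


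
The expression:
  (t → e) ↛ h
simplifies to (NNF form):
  ¬h ∧ (e ∨ ¬t)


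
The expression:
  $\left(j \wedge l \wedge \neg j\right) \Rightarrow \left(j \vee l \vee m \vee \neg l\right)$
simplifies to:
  $\text{True}$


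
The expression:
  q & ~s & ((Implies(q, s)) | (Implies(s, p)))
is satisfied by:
  {q: True, s: False}


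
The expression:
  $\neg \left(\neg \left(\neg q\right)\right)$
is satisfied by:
  {q: False}


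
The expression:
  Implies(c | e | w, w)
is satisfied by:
  {w: True, e: False, c: False}
  {c: True, w: True, e: False}
  {w: True, e: True, c: False}
  {c: True, w: True, e: True}
  {c: False, e: False, w: False}


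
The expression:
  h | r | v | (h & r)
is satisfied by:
  {r: True, v: True, h: True}
  {r: True, v: True, h: False}
  {r: True, h: True, v: False}
  {r: True, h: False, v: False}
  {v: True, h: True, r: False}
  {v: True, h: False, r: False}
  {h: True, v: False, r: False}


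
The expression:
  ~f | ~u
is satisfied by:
  {u: False, f: False}
  {f: True, u: False}
  {u: True, f: False}


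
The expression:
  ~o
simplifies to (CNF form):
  ~o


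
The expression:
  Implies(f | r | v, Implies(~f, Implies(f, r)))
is always true.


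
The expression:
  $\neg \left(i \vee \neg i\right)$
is never true.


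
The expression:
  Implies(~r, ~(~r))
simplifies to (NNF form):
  r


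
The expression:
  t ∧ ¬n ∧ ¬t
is never true.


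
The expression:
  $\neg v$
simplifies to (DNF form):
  $\neg v$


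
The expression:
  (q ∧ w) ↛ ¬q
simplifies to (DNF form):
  q ∧ w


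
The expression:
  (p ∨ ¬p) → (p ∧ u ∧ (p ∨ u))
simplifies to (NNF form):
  p ∧ u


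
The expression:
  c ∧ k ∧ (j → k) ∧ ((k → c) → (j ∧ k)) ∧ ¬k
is never true.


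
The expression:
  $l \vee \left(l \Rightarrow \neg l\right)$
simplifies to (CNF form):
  $\text{True}$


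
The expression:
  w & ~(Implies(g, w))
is never true.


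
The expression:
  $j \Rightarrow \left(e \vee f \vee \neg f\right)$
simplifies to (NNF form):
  $\text{True}$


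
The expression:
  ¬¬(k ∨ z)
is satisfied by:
  {k: True, z: True}
  {k: True, z: False}
  {z: True, k: False}


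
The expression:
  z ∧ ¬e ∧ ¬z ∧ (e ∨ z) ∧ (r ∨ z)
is never true.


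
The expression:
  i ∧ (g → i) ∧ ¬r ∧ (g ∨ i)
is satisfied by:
  {i: True, r: False}


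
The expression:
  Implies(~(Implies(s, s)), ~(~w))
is always true.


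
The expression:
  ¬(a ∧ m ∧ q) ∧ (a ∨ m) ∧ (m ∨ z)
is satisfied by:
  {m: True, z: True, q: False, a: False}
  {m: True, z: False, q: False, a: False}
  {a: True, m: True, z: True, q: False}
  {a: True, m: True, z: False, q: False}
  {q: True, m: True, z: True, a: False}
  {q: True, m: True, z: False, a: False}
  {a: True, z: True, m: False, q: False}
  {q: True, a: True, z: True, m: False}


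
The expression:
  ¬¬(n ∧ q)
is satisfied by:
  {q: True, n: True}


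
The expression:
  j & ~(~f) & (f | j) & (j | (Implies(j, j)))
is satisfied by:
  {j: True, f: True}


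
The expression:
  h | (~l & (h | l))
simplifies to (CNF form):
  h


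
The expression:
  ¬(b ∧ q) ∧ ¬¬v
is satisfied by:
  {v: True, q: False, b: False}
  {b: True, v: True, q: False}
  {q: True, v: True, b: False}


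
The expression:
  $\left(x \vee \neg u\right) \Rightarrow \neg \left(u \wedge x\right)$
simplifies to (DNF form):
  $\neg u \vee \neg x$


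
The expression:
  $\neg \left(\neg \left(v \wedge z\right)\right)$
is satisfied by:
  {z: True, v: True}


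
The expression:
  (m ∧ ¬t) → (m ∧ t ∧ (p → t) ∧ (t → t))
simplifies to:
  t ∨ ¬m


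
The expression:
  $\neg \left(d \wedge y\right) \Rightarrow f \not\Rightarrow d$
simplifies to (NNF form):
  $\left(d \wedge y\right) \vee \left(f \wedge \neg d\right)$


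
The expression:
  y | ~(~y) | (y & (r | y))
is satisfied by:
  {y: True}


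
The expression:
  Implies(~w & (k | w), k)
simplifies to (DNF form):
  True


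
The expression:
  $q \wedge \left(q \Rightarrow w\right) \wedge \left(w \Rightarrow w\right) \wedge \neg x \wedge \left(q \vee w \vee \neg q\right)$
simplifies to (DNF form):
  $q \wedge w \wedge \neg x$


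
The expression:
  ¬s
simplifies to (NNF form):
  ¬s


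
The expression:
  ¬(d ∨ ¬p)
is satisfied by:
  {p: True, d: False}


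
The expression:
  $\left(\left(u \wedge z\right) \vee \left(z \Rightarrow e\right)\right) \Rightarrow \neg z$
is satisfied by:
  {e: False, z: False, u: False}
  {u: True, e: False, z: False}
  {e: True, u: False, z: False}
  {u: True, e: True, z: False}
  {z: True, u: False, e: False}


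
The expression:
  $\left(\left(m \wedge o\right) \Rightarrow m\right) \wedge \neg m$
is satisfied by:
  {m: False}


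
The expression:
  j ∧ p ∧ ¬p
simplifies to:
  False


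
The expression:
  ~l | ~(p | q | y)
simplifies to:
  ~l | (~p & ~q & ~y)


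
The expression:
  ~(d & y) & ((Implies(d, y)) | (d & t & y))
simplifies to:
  ~d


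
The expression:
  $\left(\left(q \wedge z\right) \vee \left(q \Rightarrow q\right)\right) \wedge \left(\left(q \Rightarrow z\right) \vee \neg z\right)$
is always true.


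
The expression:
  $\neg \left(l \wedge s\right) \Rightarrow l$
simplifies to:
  $l$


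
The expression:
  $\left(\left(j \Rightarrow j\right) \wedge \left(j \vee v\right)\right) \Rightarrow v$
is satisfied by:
  {v: True, j: False}
  {j: False, v: False}
  {j: True, v: True}


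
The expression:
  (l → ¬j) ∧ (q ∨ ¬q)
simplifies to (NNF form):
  ¬j ∨ ¬l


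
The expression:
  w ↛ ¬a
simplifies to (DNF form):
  a ∧ w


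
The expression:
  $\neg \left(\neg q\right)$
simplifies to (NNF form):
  $q$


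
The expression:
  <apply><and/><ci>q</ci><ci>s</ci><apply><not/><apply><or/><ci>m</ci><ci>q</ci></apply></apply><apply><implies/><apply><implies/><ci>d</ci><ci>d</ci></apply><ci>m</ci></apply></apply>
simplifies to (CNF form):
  <false/>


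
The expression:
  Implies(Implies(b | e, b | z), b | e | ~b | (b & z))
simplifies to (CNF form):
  True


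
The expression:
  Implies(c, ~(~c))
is always true.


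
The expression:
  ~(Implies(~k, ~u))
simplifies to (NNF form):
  u & ~k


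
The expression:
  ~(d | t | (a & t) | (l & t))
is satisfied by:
  {d: False, t: False}


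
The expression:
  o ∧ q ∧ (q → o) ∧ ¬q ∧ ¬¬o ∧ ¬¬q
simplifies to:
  False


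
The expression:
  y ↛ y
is never true.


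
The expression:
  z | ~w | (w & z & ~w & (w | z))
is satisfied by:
  {z: True, w: False}
  {w: False, z: False}
  {w: True, z: True}


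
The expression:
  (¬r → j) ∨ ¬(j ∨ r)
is always true.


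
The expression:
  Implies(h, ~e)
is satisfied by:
  {h: False, e: False}
  {e: True, h: False}
  {h: True, e: False}


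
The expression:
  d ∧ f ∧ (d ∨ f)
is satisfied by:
  {d: True, f: True}


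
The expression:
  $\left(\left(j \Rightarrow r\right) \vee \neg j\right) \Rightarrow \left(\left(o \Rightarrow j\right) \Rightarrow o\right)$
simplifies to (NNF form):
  $o \vee \left(j \wedge \neg r\right)$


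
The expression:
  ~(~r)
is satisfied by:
  {r: True}


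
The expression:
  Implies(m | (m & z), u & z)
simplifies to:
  ~m | (u & z)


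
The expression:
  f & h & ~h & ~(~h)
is never true.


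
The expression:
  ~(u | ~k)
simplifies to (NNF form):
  k & ~u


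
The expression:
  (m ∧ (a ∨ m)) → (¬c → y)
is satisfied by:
  {y: True, c: True, m: False}
  {y: True, m: False, c: False}
  {c: True, m: False, y: False}
  {c: False, m: False, y: False}
  {y: True, c: True, m: True}
  {y: True, m: True, c: False}
  {c: True, m: True, y: False}


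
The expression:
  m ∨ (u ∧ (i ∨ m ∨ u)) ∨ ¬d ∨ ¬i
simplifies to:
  m ∨ u ∨ ¬d ∨ ¬i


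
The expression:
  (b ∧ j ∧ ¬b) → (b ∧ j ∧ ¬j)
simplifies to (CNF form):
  True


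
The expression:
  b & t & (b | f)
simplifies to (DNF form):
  b & t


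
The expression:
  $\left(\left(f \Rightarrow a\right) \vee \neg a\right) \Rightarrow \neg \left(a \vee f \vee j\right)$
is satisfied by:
  {f: False, j: False, a: False}


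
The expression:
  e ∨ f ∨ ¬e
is always true.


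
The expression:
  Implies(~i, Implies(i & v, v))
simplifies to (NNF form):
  True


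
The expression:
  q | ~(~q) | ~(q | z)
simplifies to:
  q | ~z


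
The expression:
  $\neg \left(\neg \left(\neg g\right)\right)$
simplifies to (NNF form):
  $\neg g$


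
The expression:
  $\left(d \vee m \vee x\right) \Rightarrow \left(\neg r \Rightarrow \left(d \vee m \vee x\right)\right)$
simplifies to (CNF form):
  $\text{True}$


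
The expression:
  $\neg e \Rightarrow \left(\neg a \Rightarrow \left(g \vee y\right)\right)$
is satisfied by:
  {a: True, y: True, e: True, g: True}
  {a: True, y: True, e: True, g: False}
  {a: True, y: True, g: True, e: False}
  {a: True, y: True, g: False, e: False}
  {a: True, e: True, g: True, y: False}
  {a: True, e: True, g: False, y: False}
  {a: True, e: False, g: True, y: False}
  {a: True, e: False, g: False, y: False}
  {y: True, e: True, g: True, a: False}
  {y: True, e: True, g: False, a: False}
  {y: True, g: True, e: False, a: False}
  {y: True, g: False, e: False, a: False}
  {e: True, g: True, y: False, a: False}
  {e: True, y: False, g: False, a: False}
  {g: True, y: False, e: False, a: False}


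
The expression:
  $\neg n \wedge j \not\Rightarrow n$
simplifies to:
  $j \wedge \neg n$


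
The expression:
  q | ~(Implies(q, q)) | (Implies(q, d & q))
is always true.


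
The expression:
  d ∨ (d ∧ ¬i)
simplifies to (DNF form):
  d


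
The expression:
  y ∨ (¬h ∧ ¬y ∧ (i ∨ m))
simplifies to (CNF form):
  (y ∨ ¬h) ∧ (i ∨ m ∨ y) ∧ (i ∨ y ∨ ¬h) ∧ (m ∨ y ∨ ¬h)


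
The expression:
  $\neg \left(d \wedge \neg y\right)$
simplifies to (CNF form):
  $y \vee \neg d$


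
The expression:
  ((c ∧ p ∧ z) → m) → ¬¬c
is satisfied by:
  {c: True}


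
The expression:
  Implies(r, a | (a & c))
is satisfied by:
  {a: True, r: False}
  {r: False, a: False}
  {r: True, a: True}


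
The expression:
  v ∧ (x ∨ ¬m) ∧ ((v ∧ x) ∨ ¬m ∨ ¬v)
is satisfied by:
  {x: True, v: True, m: False}
  {v: True, m: False, x: False}
  {x: True, m: True, v: True}


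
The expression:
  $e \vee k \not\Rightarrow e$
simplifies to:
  $e \vee k$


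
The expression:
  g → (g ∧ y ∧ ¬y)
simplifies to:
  ¬g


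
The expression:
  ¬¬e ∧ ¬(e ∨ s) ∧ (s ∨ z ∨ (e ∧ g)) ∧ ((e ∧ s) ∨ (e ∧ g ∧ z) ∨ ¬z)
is never true.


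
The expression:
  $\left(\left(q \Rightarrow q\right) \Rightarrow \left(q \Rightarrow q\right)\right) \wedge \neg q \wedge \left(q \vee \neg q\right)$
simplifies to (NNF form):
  $\neg q$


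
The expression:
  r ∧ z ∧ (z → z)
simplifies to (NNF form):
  r ∧ z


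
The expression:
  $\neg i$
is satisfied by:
  {i: False}


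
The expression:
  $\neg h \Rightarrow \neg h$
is always true.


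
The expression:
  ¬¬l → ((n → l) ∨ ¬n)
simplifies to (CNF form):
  True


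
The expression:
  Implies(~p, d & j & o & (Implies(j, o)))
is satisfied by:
  {o: True, p: True, d: True, j: True}
  {o: True, p: True, d: True, j: False}
  {o: True, p: True, j: True, d: False}
  {o: True, p: True, j: False, d: False}
  {p: True, d: True, j: True, o: False}
  {p: True, d: True, j: False, o: False}
  {p: True, d: False, j: True, o: False}
  {p: True, d: False, j: False, o: False}
  {o: True, d: True, j: True, p: False}


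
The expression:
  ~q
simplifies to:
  ~q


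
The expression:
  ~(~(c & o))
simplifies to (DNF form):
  c & o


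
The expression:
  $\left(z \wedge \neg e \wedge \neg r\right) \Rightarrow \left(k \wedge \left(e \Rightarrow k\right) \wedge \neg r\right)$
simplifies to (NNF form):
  $e \vee k \vee r \vee \neg z$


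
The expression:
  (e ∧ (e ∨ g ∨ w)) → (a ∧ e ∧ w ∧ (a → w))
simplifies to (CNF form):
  (a ∨ ¬e) ∧ (w ∨ ¬e)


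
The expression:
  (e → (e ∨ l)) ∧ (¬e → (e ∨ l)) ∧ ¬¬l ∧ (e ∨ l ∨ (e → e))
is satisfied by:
  {l: True}


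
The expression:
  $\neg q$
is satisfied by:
  {q: False}


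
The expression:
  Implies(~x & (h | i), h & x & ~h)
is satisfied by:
  {x: True, i: False, h: False}
  {x: True, h: True, i: False}
  {x: True, i: True, h: False}
  {x: True, h: True, i: True}
  {h: False, i: False, x: False}


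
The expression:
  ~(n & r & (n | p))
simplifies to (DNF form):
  ~n | ~r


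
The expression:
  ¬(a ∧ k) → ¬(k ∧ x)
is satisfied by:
  {a: True, k: False, x: False}
  {k: False, x: False, a: False}
  {a: True, x: True, k: False}
  {x: True, k: False, a: False}
  {a: True, k: True, x: False}
  {k: True, a: False, x: False}
  {a: True, x: True, k: True}


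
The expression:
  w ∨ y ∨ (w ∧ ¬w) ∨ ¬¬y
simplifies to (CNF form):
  w ∨ y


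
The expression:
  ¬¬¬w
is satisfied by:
  {w: False}


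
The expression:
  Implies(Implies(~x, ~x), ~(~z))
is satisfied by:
  {z: True}


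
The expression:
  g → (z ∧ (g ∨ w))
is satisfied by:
  {z: True, g: False}
  {g: False, z: False}
  {g: True, z: True}


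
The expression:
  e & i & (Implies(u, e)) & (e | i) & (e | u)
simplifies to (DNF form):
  e & i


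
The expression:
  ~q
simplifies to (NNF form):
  ~q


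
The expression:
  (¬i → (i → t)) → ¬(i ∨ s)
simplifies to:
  ¬i ∧ ¬s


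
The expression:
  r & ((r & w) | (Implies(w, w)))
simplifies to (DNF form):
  r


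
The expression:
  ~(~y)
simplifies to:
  y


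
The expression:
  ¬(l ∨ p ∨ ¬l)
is never true.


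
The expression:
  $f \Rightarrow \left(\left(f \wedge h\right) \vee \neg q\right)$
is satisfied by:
  {h: True, q: False, f: False}
  {h: False, q: False, f: False}
  {f: True, h: True, q: False}
  {f: True, h: False, q: False}
  {q: True, h: True, f: False}
  {q: True, h: False, f: False}
  {q: True, f: True, h: True}


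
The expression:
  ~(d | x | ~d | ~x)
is never true.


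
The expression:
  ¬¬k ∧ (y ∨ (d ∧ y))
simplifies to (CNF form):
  k ∧ y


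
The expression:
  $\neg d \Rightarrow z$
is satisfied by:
  {d: True, z: True}
  {d: True, z: False}
  {z: True, d: False}


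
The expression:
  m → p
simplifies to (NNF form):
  p ∨ ¬m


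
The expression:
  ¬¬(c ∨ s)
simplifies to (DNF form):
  c ∨ s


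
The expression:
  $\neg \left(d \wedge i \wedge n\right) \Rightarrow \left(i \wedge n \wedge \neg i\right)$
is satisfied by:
  {i: True, d: True, n: True}


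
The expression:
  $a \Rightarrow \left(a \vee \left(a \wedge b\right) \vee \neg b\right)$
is always true.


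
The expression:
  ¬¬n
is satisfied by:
  {n: True}


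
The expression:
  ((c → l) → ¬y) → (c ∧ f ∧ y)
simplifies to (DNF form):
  (f ∧ y) ∨ (l ∧ y) ∨ (y ∧ ¬c)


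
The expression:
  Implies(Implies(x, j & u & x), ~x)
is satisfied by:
  {u: False, x: False, j: False}
  {j: True, u: False, x: False}
  {x: True, u: False, j: False}
  {j: True, x: True, u: False}
  {u: True, j: False, x: False}
  {j: True, u: True, x: False}
  {x: True, u: True, j: False}


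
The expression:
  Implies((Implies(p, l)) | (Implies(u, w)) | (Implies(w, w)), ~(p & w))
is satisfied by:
  {p: False, w: False}
  {w: True, p: False}
  {p: True, w: False}


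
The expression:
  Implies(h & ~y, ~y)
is always true.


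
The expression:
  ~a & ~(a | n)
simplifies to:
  ~a & ~n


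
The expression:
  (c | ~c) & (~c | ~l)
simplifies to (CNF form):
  ~c | ~l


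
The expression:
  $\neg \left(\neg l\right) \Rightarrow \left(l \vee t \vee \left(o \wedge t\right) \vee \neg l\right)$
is always true.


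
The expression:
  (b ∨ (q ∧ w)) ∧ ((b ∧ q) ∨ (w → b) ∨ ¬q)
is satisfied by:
  {b: True}


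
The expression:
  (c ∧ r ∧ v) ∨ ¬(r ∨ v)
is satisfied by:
  {c: True, r: False, v: False}
  {r: False, v: False, c: False}
  {c: True, v: True, r: True}


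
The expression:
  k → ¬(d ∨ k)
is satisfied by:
  {k: False}


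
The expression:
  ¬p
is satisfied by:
  {p: False}


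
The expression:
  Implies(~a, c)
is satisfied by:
  {a: True, c: True}
  {a: True, c: False}
  {c: True, a: False}


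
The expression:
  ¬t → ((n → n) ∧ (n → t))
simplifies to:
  t ∨ ¬n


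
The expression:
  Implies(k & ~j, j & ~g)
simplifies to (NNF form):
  j | ~k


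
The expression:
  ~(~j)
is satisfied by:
  {j: True}


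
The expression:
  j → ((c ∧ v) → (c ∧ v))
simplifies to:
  True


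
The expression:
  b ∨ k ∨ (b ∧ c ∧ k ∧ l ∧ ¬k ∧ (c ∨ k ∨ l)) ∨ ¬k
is always true.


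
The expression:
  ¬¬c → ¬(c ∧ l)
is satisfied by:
  {l: False, c: False}
  {c: True, l: False}
  {l: True, c: False}


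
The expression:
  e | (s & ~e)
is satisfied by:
  {e: True, s: True}
  {e: True, s: False}
  {s: True, e: False}


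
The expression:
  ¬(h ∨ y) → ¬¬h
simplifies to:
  h ∨ y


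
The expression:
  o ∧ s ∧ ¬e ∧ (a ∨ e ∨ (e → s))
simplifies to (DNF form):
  o ∧ s ∧ ¬e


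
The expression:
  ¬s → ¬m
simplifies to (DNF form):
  s ∨ ¬m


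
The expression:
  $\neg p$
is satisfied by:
  {p: False}


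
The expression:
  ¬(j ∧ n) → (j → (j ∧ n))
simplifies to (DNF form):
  n ∨ ¬j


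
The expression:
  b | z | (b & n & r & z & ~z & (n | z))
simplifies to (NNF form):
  b | z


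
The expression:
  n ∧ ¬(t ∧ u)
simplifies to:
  n ∧ (¬t ∨ ¬u)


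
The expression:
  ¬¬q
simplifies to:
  q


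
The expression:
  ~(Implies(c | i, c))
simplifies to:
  i & ~c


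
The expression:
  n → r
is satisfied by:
  {r: True, n: False}
  {n: False, r: False}
  {n: True, r: True}


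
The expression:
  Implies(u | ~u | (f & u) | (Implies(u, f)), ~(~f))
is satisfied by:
  {f: True}


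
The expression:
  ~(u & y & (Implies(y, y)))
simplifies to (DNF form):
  ~u | ~y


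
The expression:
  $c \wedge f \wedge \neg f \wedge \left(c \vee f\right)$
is never true.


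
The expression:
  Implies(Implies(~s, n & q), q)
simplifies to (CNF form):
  q | ~s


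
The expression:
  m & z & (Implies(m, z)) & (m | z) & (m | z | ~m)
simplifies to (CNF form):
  m & z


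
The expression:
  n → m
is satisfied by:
  {m: True, n: False}
  {n: False, m: False}
  {n: True, m: True}


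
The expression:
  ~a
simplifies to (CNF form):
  ~a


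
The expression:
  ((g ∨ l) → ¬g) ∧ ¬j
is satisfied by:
  {g: False, j: False}


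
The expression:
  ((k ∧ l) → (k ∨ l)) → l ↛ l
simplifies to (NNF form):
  False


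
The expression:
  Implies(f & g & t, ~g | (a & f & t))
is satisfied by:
  {a: True, g: False, t: False, f: False}
  {a: False, g: False, t: False, f: False}
  {f: True, a: True, g: False, t: False}
  {f: True, a: False, g: False, t: False}
  {a: True, t: True, f: False, g: False}
  {t: True, f: False, g: False, a: False}
  {f: True, t: True, a: True, g: False}
  {f: True, t: True, a: False, g: False}
  {a: True, g: True, f: False, t: False}
  {g: True, f: False, t: False, a: False}
  {a: True, f: True, g: True, t: False}
  {f: True, g: True, a: False, t: False}
  {a: True, t: True, g: True, f: False}
  {t: True, g: True, f: False, a: False}
  {f: True, t: True, g: True, a: True}


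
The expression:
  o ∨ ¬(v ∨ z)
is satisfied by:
  {o: True, v: False, z: False}
  {o: True, z: True, v: False}
  {o: True, v: True, z: False}
  {o: True, z: True, v: True}
  {z: False, v: False, o: False}


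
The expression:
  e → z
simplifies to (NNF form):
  z ∨ ¬e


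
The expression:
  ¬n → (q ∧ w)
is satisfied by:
  {n: True, w: True, q: True}
  {n: True, w: True, q: False}
  {n: True, q: True, w: False}
  {n: True, q: False, w: False}
  {w: True, q: True, n: False}


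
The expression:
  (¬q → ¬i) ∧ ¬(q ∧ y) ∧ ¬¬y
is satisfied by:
  {y: True, q: False, i: False}


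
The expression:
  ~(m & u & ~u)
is always true.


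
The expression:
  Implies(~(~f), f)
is always true.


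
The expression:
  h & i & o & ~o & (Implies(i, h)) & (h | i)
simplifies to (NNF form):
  False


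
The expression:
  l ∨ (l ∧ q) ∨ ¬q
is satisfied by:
  {l: True, q: False}
  {q: False, l: False}
  {q: True, l: True}


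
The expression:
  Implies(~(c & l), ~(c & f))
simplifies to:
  l | ~c | ~f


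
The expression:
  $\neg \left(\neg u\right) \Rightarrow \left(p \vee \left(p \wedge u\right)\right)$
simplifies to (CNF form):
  $p \vee \neg u$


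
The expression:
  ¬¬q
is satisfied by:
  {q: True}


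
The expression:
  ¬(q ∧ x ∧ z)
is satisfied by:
  {q: False, z: False, x: False}
  {x: True, q: False, z: False}
  {z: True, q: False, x: False}
  {x: True, z: True, q: False}
  {q: True, x: False, z: False}
  {x: True, q: True, z: False}
  {z: True, q: True, x: False}
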